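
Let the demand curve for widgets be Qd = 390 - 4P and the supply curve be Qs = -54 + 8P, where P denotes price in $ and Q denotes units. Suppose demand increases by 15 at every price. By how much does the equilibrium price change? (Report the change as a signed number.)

ΔP = 1.25

At equilibrium Qd = Qs, so 390 - 4P = -54 + 8P; collecting terms, 444 = 12P and P* = 37.
Plugging P* into demand: Q* = 390 - 4(37) = 242.
After the shift, demand is Qd = 405 - 4P.
New equilibrium: 459 = 12P, so P = 38.25 and Q = 252.
ΔP = 38.25 - 37 = 1.25.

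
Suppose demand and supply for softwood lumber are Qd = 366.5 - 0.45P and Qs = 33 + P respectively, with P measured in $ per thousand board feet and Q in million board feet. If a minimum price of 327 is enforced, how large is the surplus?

At P = 327: Qd = 219.35 and Qs = 360.
Surplus = Qs - Qd = 360 - 219.35 = 140.65.

Surplus = 140.65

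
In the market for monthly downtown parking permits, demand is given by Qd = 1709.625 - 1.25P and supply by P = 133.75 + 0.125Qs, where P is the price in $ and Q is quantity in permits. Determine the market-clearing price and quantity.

Solving each curve for Q: Qs = -1070 + 8P.
The market clears where 1709.625 - 1.25P = -1070 + 8P. Rearranging, 9.25P = 2779.625, hence P* = 300.5.
From the demand curve, Q* = 1709.625 - 1.25(300.5) = 1334.

P* = 300.5, Q* = 1334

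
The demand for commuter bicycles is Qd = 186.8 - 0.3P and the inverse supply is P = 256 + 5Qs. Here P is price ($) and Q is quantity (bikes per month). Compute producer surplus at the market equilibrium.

Producer surplus = 4840

Inverting to quantity form: Qs = -51.2 + 0.2P.
Equating demand and supply, 186.8 - 0.3P = -51.2 + 0.2P gives 0.5P = 238, so P* = 476.
Substitute back: Q* = 186.8 - 0.3(476) = 44.
Supply choke price (Qs = 0): P = 256. Producer surplus = ½ × (476 - 256) × 44 = 4840.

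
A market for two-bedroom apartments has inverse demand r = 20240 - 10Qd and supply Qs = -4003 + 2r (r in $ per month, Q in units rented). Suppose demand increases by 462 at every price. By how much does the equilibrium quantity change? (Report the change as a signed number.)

ΔQ = 440

In direct form, Qd = 2024 - 0.1r.
Set Qd = Qs: 2024 - 0.1r = -4003 + 2r, so 6027 = 2.1r and r* = 2870.
From the demand curve, Q* = 2024 - 0.1(2870) = 1737.
After the shift, demand is Qd = 2486 - 0.1r.
New equilibrium: 6489 = 2.1r, so r = 3090 and Q = 2177.
ΔQ = 2177 - 1737 = 440.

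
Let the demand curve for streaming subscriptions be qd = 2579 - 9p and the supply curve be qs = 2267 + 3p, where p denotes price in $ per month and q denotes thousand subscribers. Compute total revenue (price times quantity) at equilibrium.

Total revenue = 60970

At equilibrium qd = qs, so 2579 - 9p = 2267 + 3p; collecting terms, 312 = 12p and p* = 26.
Plugging p* into demand: q* = 2579 - 9(26) = 2345.
Total revenue = p* × q* = 26 × 2345 = 60970.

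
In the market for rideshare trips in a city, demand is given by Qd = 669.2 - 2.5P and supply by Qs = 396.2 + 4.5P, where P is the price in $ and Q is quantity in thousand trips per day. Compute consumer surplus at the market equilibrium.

Consumer surplus = 65368.178

Equating demand and supply, 669.2 - 2.5P = 396.2 + 4.5P gives 7P = 273, so P* = 39.
Then Q* = 669.2 - 2.5(39) = 571.7.
Demand choke price (Qd = 0): P = 669.2/2.5 = 267.68. Consumer surplus = ½ × (267.68 - 39) × 571.7 = 65368.178.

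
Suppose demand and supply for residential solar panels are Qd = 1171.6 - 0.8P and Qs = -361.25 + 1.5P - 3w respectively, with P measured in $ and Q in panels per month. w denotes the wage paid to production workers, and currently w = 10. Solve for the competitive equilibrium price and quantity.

P* = 679.5, Q* = 628

With w = 10, supply is Qs = -391.25 + 1.5P.
At equilibrium Qd = Qs, so 1171.6 - 0.8P = -391.25 + 1.5P; collecting terms, 1562.85 = 2.3P and P* = 679.5.
Substitute back: Q* = 1171.6 - 0.8(679.5) = 628.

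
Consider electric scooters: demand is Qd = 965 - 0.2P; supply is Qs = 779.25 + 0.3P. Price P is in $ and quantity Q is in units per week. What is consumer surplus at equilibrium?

Equating demand and supply, 965 - 0.2P = 779.25 + 0.3P gives 0.5P = 185.75, so P* = 371.5.
From the demand curve, Q* = 965 - 0.2(371.5) = 890.7.
Demand choke price (Qd = 0): P = 965/0.2 = 4825. Consumer surplus = ½ × (4825 - 371.5) × 890.7 = 1983366.225.

Consumer surplus = 1983366.225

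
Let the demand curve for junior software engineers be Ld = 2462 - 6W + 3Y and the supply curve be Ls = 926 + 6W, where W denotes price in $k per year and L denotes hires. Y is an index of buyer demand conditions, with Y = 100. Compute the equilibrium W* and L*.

With Y = 100, demand is Ld = 2762 - 6W.
At equilibrium Ld = Ls, so 2762 - 6W = 926 + 6W; collecting terms, 1836 = 12W and W* = 153.
Plugging W* into demand: L* = 2762 - 6(153) = 1844.

W* = 153, L* = 1844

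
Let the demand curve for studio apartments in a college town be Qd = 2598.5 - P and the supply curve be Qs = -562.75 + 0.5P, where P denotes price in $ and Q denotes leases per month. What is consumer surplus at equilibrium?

The market clears where 2598.5 - P = -562.75 + 0.5P. Rearranging, 1.5P = 3161.25, hence P* = 2107.5.
Then Q* = 2598.5 - 2107.5 = 491.
Demand choke price (Qd = 0): P = 2598.5. Consumer surplus = ½ × (2598.5 - 2107.5) × 491 = 120540.5.

Consumer surplus = 120540.5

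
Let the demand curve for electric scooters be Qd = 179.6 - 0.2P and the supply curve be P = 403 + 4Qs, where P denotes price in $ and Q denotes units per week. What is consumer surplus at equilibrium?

In direct form, Qs = -100.75 + 0.25P.
At equilibrium Qd = Qs, so 179.6 - 0.2P = -100.75 + 0.25P; collecting terms, 280.35 = 0.45P and P* = 623.
Plugging P* into demand: Q* = 179.6 - 0.2(623) = 55.
Demand choke price (Qd = 0): P = 179.6/0.2 = 898. Consumer surplus = ½ × (898 - 623) × 55 = 7562.5.

Consumer surplus = 7562.5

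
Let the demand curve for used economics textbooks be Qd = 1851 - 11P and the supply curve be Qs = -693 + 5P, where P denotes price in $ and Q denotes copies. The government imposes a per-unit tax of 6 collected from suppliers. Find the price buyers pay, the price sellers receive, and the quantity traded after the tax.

P_b = 160.875, P_s = 154.875, Q = 81.375

The tax drives a wedge P_b - P_s = 6. Substituting P_s = P_b - 6 into supply: Qs = -723 + 5P_b.
Equate demand and the shifted supply: 1851 - 11P_b = -723 + 5P_b, giving 16P_b = 2574, so P_b = 160.875.
Then P_s = 160.875 - 6 = 154.875 and Q = 1851 - 11(160.875) = 81.375.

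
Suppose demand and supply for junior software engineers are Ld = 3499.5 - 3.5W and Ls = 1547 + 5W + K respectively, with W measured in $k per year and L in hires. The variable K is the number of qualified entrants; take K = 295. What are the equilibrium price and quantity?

With K = 295, supply is Ls = 1842 + 5W.
Set Ld = Ls: 3499.5 - 3.5W = 1842 + 5W, so 1657.5 = 8.5W and W* = 195.
From the demand curve, L* = 3499.5 - 3.5(195) = 2817.

W* = 195, L* = 2817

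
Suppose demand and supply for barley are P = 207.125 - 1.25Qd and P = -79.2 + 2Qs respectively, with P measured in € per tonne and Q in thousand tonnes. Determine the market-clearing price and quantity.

In direct form, Qd = 165.7 - 0.8P and Qs = 39.6 + 0.5P.
Set Qd = Qs: 165.7 - 0.8P = 39.6 + 0.5P, so 126.1 = 1.3P and P* = 97.
Then Q* = 165.7 - 0.8(97) = 88.1.

P* = 97, Q* = 88.1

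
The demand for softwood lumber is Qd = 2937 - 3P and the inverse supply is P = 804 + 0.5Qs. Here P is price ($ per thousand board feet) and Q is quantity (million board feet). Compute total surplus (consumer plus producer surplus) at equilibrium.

Inverting to quantity form: Qs = -1608 + 2P.
The market clears where 2937 - 3P = -1608 + 2P. Rearranging, 5P = 4545, hence P* = 909.
From the demand curve, Q* = 2937 - 3(909) = 210.
Demand choke price = 979; supply choke price = 804. CS = ½(979 - 909)(210) = 7350; PS = ½(909 - 804)(210) = 11025. Total surplus = 18375.

Total surplus = 18375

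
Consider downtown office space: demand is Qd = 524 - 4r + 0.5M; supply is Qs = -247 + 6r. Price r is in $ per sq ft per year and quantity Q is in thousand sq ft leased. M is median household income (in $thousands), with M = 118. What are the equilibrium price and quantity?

With M = 118, demand is Qd = 583 - 4r.
Set Qd = Qs: 583 - 4r = -247 + 6r, so 830 = 10r and r* = 83.
Substitute back: Q* = 583 - 4(83) = 251.

r* = 83, Q* = 251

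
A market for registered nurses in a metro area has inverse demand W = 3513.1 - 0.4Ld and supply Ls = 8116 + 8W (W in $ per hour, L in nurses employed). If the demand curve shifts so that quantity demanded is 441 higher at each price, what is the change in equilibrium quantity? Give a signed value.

Solving each curve for L: Ld = 8782.75 - 2.5W.
Set Ld = Ls: 8782.75 - 2.5W = 8116 + 8W, so 666.75 = 10.5W and W* = 63.5.
Then L* = 8782.75 - 2.5(63.5) = 8624.
After the shift, demand is Ld = 9223.75 - 2.5W.
Re-solving, 10.5W = 1107.75 gives W = 105.5 and L = 8960.
ΔL = 8960 - 8624 = 336.

ΔL = 336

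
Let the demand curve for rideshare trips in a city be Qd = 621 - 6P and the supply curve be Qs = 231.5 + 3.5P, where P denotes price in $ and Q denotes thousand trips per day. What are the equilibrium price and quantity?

At equilibrium Qd = Qs, so 621 - 6P = 231.5 + 3.5P; collecting terms, 389.5 = 9.5P and P* = 41.
Plugging P* into demand: Q* = 621 - 6(41) = 375.

P* = 41, Q* = 375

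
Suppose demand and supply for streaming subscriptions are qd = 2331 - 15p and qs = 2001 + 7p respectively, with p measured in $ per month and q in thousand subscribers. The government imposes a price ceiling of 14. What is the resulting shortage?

Evaluating both curves at the ceiling price 14 gives qd = 2121, qs = 2099.
Shortage = qd - qs = 2121 - 2099 = 22.

Shortage = 22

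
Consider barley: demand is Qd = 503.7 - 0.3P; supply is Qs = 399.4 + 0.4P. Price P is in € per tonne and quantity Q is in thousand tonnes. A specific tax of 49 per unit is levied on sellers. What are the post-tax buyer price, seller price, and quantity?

P_b = 177, P_s = 128, Q = 450.6

Sellers keep P_s = P_b - 49 per unit, so supply in terms of the buyer price is Qs = 379.8 + 0.4P_b.
Set Qd = Qs: 503.7 - 0.3P_b = 379.8 + 0.4P_b, so 123.9 = 0.7P_b and P_b = 177.
Then P_s = 177 - 49 = 128 and Q = 503.7 - 0.3(177) = 450.6.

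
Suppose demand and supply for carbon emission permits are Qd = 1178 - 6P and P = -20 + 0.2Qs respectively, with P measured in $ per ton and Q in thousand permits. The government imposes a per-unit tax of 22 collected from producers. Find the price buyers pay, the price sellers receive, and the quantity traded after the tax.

P_b = 108, P_s = 86, Q = 530

In direct form, Qs = 100 + 5P.
With a tax of 22 on producers, they supply based on the net price P_s = P_b - 22, so Qs = -10 + 5P_b.
Market clearing requires 1178 - 6P_b = -10 + 5P_b; hence 1188 = 11P_b and P_b = 108.
Then P_s = 108 - 22 = 86 and Q = 1178 - 6(108) = 530.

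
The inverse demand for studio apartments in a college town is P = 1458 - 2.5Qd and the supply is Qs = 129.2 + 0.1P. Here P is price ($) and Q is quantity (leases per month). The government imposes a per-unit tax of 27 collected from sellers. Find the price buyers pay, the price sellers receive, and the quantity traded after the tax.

P_b = 913.4, P_s = 886.4, Q = 217.84

Inverting to quantity form: Qd = 583.2 - 0.4P.
With a tax of 27 on sellers, they supply based on the net price P_s = P_b - 27, so Qs = 126.5 + 0.1P_b.
Equate demand and the shifted supply: 583.2 - 0.4P_b = 126.5 + 0.1P_b, giving 0.5P_b = 456.7, so P_b = 913.4.
Then P_s = 913.4 - 27 = 886.4 and Q = 583.2 - 0.4(913.4) = 217.84.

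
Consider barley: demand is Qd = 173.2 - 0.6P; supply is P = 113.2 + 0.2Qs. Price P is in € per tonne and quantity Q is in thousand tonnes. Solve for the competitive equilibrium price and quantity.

Solving each curve for Q: Qs = -566 + 5P.
At equilibrium Qd = Qs, so 173.2 - 0.6P = -566 + 5P; collecting terms, 739.2 = 5.6P and P* = 132.
From the demand curve, Q* = 173.2 - 0.6(132) = 94.

P* = 132, Q* = 94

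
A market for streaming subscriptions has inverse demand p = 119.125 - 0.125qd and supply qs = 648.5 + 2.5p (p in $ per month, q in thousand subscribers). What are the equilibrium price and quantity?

Inverting to quantity form: qd = 953 - 8p.
Equating demand and supply, 953 - 8p = 648.5 + 2.5p gives 10.5p = 304.5, so p* = 29.
From the demand curve, q* = 953 - 8(29) = 721.

p* = 29, q* = 721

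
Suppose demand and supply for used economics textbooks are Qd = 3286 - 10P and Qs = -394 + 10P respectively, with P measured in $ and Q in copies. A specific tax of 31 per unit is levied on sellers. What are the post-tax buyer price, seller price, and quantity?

With a tax of 31 on sellers, they supply based on the net price P_s = P_b - 31, so Qs = -704 + 10P_b.
Market clearing requires 3286 - 10P_b = -704 + 10P_b; hence 3990 = 20P_b and P_b = 199.5.
Then P_s = 199.5 - 31 = 168.5 and Q = 3286 - 10(199.5) = 1291.

P_b = 199.5, P_s = 168.5, Q = 1291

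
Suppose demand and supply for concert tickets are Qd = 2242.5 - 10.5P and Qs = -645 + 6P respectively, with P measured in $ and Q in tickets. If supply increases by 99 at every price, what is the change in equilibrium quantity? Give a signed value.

Equating demand and supply, 2242.5 - 10.5P = -645 + 6P gives 16.5P = 2887.5, so P* = 175.
Then Q* = 2242.5 - 10.5(175) = 405.
After the shift, supply is Qs = -546 + 6P.
New equilibrium: 2788.5 = 16.5P, so P = 169 and Q = 468.
ΔQ = 468 - 405 = 63.

ΔQ = 63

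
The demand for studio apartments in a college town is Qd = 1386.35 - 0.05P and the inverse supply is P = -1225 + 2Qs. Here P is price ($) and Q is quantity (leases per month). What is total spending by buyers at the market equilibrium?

Total spending by buyers = 1851612

Solving each curve for Q: Qs = 612.5 + 0.5P.
At equilibrium Qd = Qs, so 1386.35 - 0.05P = 612.5 + 0.5P; collecting terms, 773.85 = 0.55P and P* = 1407.
Substitute back: Q* = 1386.35 - 0.05(1407) = 1316.
Total spending by buyers = P* × Q* = 1407 × 1316 = 1851612.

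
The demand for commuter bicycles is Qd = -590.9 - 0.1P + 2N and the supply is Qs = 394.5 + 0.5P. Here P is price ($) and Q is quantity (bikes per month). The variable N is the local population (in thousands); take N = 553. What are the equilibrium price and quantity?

With N = 553, demand is Qd = 515.1 - 0.1P.
Equating demand and supply, 515.1 - 0.1P = 394.5 + 0.5P gives 0.6P = 120.6, so P* = 201.
Plugging P* into demand: Q* = 515.1 - 0.1(201) = 495.

P* = 201, Q* = 495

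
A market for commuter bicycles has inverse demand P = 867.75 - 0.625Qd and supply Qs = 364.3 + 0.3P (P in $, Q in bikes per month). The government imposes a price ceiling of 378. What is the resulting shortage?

Shortage = 305.9

Inverting to quantity form: Qd = 1388.4 - 1.6P.
With P fixed at 378, quantity demanded is 783.6 and quantity supplied is 477.7.
Shortage = Qd - Qs = 783.6 - 477.7 = 305.9.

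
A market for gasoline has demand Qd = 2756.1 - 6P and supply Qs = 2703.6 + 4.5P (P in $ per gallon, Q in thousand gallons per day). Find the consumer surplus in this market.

Consumer surplus = 619301.7675

The market clears where 2756.1 - 6P = 2703.6 + 4.5P. Rearranging, 10.5P = 52.5, hence P* = 5.
From the demand curve, Q* = 2756.1 - 6(5) = 2726.1.
Demand choke price (Qd = 0): P = 2756.1/6 = 459.35. Consumer surplus = ½ × (459.35 - 5) × 2726.1 = 619301.7675.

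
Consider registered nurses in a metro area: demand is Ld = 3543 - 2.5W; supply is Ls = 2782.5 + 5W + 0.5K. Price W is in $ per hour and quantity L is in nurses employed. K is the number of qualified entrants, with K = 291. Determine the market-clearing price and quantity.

With K = 291, supply is Ls = 2928 + 5W.
At equilibrium Ld = Ls, so 3543 - 2.5W = 2928 + 5W; collecting terms, 615 = 7.5W and W* = 82.
Then L* = 3543 - 2.5(82) = 3338.

W* = 82, L* = 3338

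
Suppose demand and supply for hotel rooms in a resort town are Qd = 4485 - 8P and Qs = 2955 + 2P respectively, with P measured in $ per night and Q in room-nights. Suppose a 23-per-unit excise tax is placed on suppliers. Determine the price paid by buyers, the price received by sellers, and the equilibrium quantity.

With a tax of 23 on suppliers, they supply based on the net price P_s = P_b - 23, so Qs = 2909 + 2P_b.
Equate demand and the shifted supply: 4485 - 8P_b = 2909 + 2P_b, giving 10P_b = 1576, so P_b = 157.6.
So P_s = 134.6 and the quantity traded is Q = 4485 - 8(157.6) = 3224.2.

P_b = 157.6, P_s = 134.6, Q = 3224.2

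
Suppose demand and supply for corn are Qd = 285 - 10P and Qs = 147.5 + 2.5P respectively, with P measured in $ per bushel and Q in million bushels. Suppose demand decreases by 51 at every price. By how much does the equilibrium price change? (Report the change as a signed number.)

Equating demand and supply, 285 - 10P = 147.5 + 2.5P gives 12.5P = 137.5, so P* = 11.
Then Q* = 285 - 10(11) = 175.
After the shift, demand is Qd = 234 - 10P.
New equilibrium: 86.5 = 12.5P, so P = 6.92 and Q = 164.8.
ΔP = 6.92 - 11 = -4.08.

ΔP = -4.08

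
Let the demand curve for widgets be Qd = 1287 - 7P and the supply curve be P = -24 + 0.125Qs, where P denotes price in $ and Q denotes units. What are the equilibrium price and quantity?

P* = 73, Q* = 776

Solving each curve for Q: Qs = 192 + 8P.
Equating demand and supply, 1287 - 7P = 192 + 8P gives 15P = 1095, so P* = 73.
From the demand curve, Q* = 1287 - 7(73) = 776.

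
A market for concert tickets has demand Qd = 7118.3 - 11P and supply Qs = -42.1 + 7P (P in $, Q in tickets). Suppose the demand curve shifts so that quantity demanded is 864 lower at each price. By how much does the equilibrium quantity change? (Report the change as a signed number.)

ΔQ = -336

The market clears where 7118.3 - 11P = -42.1 + 7P. Rearranging, 18P = 7160.4, hence P* = 397.8.
Substitute back: Q* = 7118.3 - 11(397.8) = 2742.5.
After the shift, demand is Qd = 6254.3 - 11P.
Re-solving, 18P = 6296.4 gives P = 349.8 and Q = 2406.5.
ΔQ = 2406.5 - 2742.5 = -336.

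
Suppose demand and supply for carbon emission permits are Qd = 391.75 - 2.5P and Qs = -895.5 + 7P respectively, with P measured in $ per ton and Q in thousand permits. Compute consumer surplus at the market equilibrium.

Consumer surplus = 561.8

Set Qd = Qs: 391.75 - 2.5P = -895.5 + 7P, so 1287.25 = 9.5P and P* = 135.5.
Plugging P* into demand: Q* = 391.75 - 2.5(135.5) = 53.
Demand choke price (Qd = 0): P = 391.75/2.5 = 156.7. Consumer surplus = ½ × (156.7 - 135.5) × 53 = 561.8.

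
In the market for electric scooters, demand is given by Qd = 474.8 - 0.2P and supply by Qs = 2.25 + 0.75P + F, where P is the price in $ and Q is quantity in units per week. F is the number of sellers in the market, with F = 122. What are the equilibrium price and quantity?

With F = 122, supply is Qs = 124.25 + 0.75P.
At equilibrium Qd = Qs, so 474.8 - 0.2P = 124.25 + 0.75P; collecting terms, 350.55 = 0.95P and P* = 369.
Substitute back: Q* = 474.8 - 0.2(369) = 401.

P* = 369, Q* = 401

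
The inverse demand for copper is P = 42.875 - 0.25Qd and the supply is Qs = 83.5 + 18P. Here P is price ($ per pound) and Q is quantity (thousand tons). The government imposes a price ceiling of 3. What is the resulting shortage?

Inverting to quantity form: Qd = 171.5 - 4P.
Evaluating both curves at the ceiling price 3 gives Qd = 159.5, Qs = 137.5.
Shortage = Qd - Qs = 159.5 - 137.5 = 22.

Shortage = 22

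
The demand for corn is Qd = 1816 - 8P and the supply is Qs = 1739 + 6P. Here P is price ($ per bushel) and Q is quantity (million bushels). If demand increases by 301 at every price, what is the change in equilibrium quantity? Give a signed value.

At equilibrium Qd = Qs, so 1816 - 8P = 1739 + 6P; collecting terms, 77 = 14P and P* = 5.5.
Substitute back: Q* = 1816 - 8(5.5) = 1772.
After the shift, demand is Qd = 2117 - 8P.
New equilibrium: 378 = 14P, so P = 27 and Q = 1901.
ΔQ = 1901 - 1772 = 129.

ΔQ = 129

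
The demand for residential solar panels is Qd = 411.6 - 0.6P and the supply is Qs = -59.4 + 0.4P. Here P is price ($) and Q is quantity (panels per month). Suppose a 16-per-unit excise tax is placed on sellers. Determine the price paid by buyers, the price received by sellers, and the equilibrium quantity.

P_b = 477.4, P_s = 461.4, Q = 125.16

The tax drives a wedge P_b - P_s = 16. Substituting P_s = P_b - 16 into supply: Qs = -65.8 + 0.4P_b.
Equate demand and the shifted supply: 411.6 - 0.6P_b = -65.8 + 0.4P_b, giving P_b = 477.4, so P_b = 477.4.
So P_s = 461.4 and the quantity traded is Q = 411.6 - 0.6(477.4) = 125.16.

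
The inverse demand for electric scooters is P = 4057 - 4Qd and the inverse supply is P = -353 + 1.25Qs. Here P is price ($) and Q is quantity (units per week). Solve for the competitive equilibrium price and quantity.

P* = 697, Q* = 840

Solving each curve for Q: Qd = 1014.25 - 0.25P and Qs = 282.4 + 0.8P.
Set Qd = Qs: 1014.25 - 0.25P = 282.4 + 0.8P, so 731.85 = 1.05P and P* = 697.
Then Q* = 1014.25 - 0.25(697) = 840.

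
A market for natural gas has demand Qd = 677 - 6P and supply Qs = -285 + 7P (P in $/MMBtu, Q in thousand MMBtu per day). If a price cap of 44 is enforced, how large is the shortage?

Shortage = 390

At P = 44: Qd = 413 and Qs = 23.
Shortage = Qd - Qs = 413 - 23 = 390.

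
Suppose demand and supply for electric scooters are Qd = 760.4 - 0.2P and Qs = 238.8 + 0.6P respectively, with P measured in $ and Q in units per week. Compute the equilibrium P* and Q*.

Equating demand and supply, 760.4 - 0.2P = 238.8 + 0.6P gives 0.8P = 521.6, so P* = 652.
Then Q* = 760.4 - 0.2(652) = 630.

P* = 652, Q* = 630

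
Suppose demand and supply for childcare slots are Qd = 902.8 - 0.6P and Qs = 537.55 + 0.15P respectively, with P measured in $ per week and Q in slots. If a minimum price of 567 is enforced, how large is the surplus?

With P fixed at 567, quantity demanded is 562.6 and quantity supplied is 622.6.
Surplus = Qs - Qd = 622.6 - 562.6 = 60.

Surplus = 60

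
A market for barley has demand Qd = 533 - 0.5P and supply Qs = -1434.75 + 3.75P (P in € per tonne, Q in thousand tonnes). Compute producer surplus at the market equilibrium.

The market clears where 533 - 0.5P = -1434.75 + 3.75P. Rearranging, 4.25P = 1967.75, hence P* = 463.
Then Q* = 533 - 0.5(463) = 301.5.
Supply choke price (Qs = 0): P = 382.6. Producer surplus = ½ × (463 - 382.6) × 301.5 = 12120.3.

Producer surplus = 12120.3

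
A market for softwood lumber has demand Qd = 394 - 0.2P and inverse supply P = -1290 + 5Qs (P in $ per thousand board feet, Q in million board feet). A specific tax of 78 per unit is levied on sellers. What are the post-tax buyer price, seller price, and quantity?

Inverting to quantity form: Qs = 258 + 0.2P.
With a tax of 78 on sellers, they supply based on the net price P_s = P_b - 78, so Qs = 242.4 + 0.2P_b.
Market clearing requires 394 - 0.2P_b = 242.4 + 0.2P_b; hence 151.6 = 0.4P_b and P_b = 379.
Then P_s = 379 - 78 = 301 and Q = 394 - 0.2(379) = 318.2.

P_b = 379, P_s = 301, Q = 318.2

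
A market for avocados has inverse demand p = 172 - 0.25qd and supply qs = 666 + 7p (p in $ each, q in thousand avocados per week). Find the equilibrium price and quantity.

p* = 2, q* = 680

Rewriting in direct form: qd = 688 - 4p.
The market clears where 688 - 4p = 666 + 7p. Rearranging, 11p = 22, hence p* = 2.
From the demand curve, q* = 688 - 4(2) = 680.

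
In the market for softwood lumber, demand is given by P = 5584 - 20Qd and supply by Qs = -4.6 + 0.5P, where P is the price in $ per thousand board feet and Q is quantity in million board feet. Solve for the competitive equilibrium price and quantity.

Inverting to quantity form: Qd = 279.2 - 0.05P.
At equilibrium Qd = Qs, so 279.2 - 0.05P = -4.6 + 0.5P; collecting terms, 283.8 = 0.55P and P* = 516.
Substitute back: Q* = 279.2 - 0.05(516) = 253.4.

P* = 516, Q* = 253.4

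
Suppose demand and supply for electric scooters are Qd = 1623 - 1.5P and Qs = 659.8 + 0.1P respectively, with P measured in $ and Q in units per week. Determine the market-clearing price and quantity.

P* = 602, Q* = 720

Set Qd = Qs: 1623 - 1.5P = 659.8 + 0.1P, so 963.2 = 1.6P and P* = 602.
Substitute back: Q* = 1623 - 1.5(602) = 720.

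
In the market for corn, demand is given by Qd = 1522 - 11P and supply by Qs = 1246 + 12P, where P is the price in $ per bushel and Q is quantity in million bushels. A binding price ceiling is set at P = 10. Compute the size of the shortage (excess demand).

Evaluating both curves at the ceiling price 10 gives Qd = 1412, Qs = 1366.
Shortage = Qd - Qs = 1412 - 1366 = 46.

Shortage = 46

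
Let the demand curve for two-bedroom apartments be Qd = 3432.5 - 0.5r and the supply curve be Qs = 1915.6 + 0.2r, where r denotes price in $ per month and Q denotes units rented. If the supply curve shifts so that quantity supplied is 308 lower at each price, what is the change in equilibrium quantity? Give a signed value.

ΔQ = -220

Equating demand and supply, 3432.5 - 0.5r = 1915.6 + 0.2r gives 0.7r = 1516.9, so r* = 2167.
Substitute back: Q* = 3432.5 - 0.5(2167) = 2349.
After the shift, supply is Qs = 1607.6 + 0.2r.
The new intersection has 1824.9 = 0.7r, i.e. r = 2607, Q = 2129.
ΔQ = 2129 - 2349 = -220.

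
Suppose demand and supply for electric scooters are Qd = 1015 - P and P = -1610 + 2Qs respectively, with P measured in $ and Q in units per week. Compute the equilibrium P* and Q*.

P* = 140, Q* = 875

Inverting to quantity form: Qs = 805 + 0.5P.
Equating demand and supply, 1015 - P = 805 + 0.5P gives 1.5P = 210, so P* = 140.
Substitute back: Q* = 1015 - 140 = 875.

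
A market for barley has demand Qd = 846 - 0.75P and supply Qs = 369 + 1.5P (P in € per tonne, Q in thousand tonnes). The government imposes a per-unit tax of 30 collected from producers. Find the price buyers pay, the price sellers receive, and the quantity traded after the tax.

Producers keep P_s = P_b - 30 per unit, so supply in terms of the buyer price is Qs = 324 + 1.5P_b.
Equate demand and the shifted supply: 846 - 0.75P_b = 324 + 1.5P_b, giving 2.25P_b = 522, so P_b = 232.
Then P_s = 232 - 30 = 202 and Q = 846 - 0.75(232) = 672.

P_b = 232, P_s = 202, Q = 672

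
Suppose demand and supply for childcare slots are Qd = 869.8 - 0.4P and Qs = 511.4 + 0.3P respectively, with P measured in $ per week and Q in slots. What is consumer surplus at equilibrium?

Consumer surplus = 552781.25

The market clears where 869.8 - 0.4P = 511.4 + 0.3P. Rearranging, 0.7P = 358.4, hence P* = 512.
From the demand curve, Q* = 869.8 - 0.4(512) = 665.
Demand choke price (Qd = 0): P = 869.8/0.4 = 2174.5. Consumer surplus = ½ × (2174.5 - 512) × 665 = 552781.25.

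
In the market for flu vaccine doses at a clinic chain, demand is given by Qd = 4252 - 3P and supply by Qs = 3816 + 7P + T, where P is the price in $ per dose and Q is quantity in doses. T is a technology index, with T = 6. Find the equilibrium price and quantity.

With T = 6, supply is Qs = 3822 + 7P.
Equating demand and supply, 4252 - 3P = 3822 + 7P gives 10P = 430, so P* = 43.
From the demand curve, Q* = 4252 - 3(43) = 4123.

P* = 43, Q* = 4123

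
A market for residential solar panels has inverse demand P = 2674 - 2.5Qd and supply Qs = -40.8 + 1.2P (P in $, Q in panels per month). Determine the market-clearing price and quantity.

P* = 694, Q* = 792

Inverting to quantity form: Qd = 1069.6 - 0.4P.
At equilibrium Qd = Qs, so 1069.6 - 0.4P = -40.8 + 1.2P; collecting terms, 1110.4 = 1.6P and P* = 694.
Plugging P* into demand: Q* = 1069.6 - 0.4(694) = 792.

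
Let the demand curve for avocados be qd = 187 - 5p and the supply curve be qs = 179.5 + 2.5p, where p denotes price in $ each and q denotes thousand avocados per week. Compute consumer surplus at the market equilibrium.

Equating demand and supply, 187 - 5p = 179.5 + 2.5p gives 7.5p = 7.5, so p* = 1.
Substitute back: q* = 187 - 5(1) = 182.
Demand choke price (qd = 0): p = 187/5 = 37.4. Consumer surplus = ½ × (37.4 - 1) × 182 = 3312.4.

Consumer surplus = 3312.4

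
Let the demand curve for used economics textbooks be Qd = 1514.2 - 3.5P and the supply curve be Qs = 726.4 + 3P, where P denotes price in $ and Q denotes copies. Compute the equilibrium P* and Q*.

P* = 121.2, Q* = 1090

Equating demand and supply, 1514.2 - 3.5P = 726.4 + 3P gives 6.5P = 787.8, so P* = 121.2.
Then Q* = 1514.2 - 3.5(121.2) = 1090.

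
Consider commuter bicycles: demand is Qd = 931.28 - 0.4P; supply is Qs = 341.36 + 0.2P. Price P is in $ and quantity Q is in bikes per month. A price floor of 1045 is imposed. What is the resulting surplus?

Surplus = 37.08

With P fixed at 1045, quantity demanded is 513.28 and quantity supplied is 550.36.
Surplus = Qs - Qd = 550.36 - 513.28 = 37.08.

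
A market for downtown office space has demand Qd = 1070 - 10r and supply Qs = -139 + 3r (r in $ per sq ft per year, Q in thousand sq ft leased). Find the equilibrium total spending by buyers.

Set Qd = Qs: 1070 - 10r = -139 + 3r, so 1209 = 13r and r* = 93.
Then Q* = 1070 - 10(93) = 140.
Total spending by buyers = r* × Q* = 93 × 140 = 13020.

Total spending by buyers = 13020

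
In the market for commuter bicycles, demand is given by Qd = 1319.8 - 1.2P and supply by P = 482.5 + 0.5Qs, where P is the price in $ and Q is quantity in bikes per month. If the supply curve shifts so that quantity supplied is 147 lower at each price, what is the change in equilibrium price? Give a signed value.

ΔP = 45.9375

Solving each curve for Q: Qs = -965 + 2P.
At equilibrium Qd = Qs, so 1319.8 - 1.2P = -965 + 2P; collecting terms, 2284.8 = 3.2P and P* = 714.
Plugging P* into demand: Q* = 1319.8 - 1.2(714) = 463.
After the shift, supply is Qs = -1112 + 2P.
Re-solving, 3.2P = 2431.8 gives P = 759.9375 and Q = 407.875.
ΔP = 759.9375 - 714 = 45.9375.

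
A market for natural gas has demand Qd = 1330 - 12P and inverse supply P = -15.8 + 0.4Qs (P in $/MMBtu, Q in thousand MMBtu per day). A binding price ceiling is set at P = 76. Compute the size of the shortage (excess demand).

Inverting to quantity form: Qs = 39.5 + 2.5P.
At P = 76: Qd = 418 and Qs = 229.5.
Shortage = Qd - Qs = 418 - 229.5 = 188.5.

Shortage = 188.5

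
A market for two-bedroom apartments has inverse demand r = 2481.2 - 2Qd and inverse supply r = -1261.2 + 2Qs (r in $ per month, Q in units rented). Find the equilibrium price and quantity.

r* = 610, Q* = 935.6

Rewriting in direct form: Qd = 1240.6 - 0.5r and Qs = 630.6 + 0.5r.
Set Qd = Qs: 1240.6 - 0.5r = 630.6 + 0.5r, so 610 = r and r* = 610.
Then Q* = 1240.6 - 0.5(610) = 935.6.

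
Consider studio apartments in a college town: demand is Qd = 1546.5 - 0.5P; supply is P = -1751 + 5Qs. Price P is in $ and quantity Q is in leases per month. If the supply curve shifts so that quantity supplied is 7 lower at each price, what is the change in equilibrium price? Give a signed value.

In direct form, Qs = 350.2 + 0.2P.
At equilibrium Qd = Qs, so 1546.5 - 0.5P = 350.2 + 0.2P; collecting terms, 1196.3 = 0.7P and P* = 1709.
Substitute back: Q* = 1546.5 - 0.5(1709) = 692.
After the shift, supply is Qs = 343.2 + 0.2P.
New equilibrium: 1203.3 = 0.7P, so P = 1719 and Q = 687.
ΔP = 1719 - 1709 = 10.

ΔP = 10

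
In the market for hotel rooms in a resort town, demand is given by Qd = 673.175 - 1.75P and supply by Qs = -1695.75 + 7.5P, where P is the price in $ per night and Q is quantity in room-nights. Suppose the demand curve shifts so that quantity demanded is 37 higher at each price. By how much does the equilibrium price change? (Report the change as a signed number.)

Set Qd = Qs: 673.175 - 1.75P = -1695.75 + 7.5P, so 2368.925 = 9.25P and P* = 256.1.
Then Q* = 673.175 - 1.75(256.1) = 225.
After the shift, demand is Qd = 710.175 - 1.75P.
Re-solving, 9.25P = 2405.925 gives P = 260.1 and Q = 255.
ΔP = 260.1 - 256.1 = 4.

ΔP = 4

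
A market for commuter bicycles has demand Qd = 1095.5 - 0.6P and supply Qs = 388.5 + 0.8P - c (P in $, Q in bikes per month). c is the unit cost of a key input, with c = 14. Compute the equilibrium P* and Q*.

With c = 14, supply is Qs = 374.5 + 0.8P.
Set Qd = Qs: 1095.5 - 0.6P = 374.5 + 0.8P, so 721 = 1.4P and P* = 515.
Substitute back: Q* = 1095.5 - 0.6(515) = 786.5.

P* = 515, Q* = 786.5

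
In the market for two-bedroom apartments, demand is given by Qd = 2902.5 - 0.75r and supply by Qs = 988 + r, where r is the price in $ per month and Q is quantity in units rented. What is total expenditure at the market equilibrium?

Total expenditure = 2277708

Equating demand and supply, 2902.5 - 0.75r = 988 + r gives 1.75r = 1914.5, so r* = 1094.
Plugging r* into demand: Q* = 2902.5 - 0.75(1094) = 2082.
Total expenditure = r* × Q* = 1094 × 2082 = 2277708.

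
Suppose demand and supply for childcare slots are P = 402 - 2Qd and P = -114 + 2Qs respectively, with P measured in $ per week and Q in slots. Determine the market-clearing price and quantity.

Rewriting in direct form: Qd = 201 - 0.5P and Qs = 57 + 0.5P.
The market clears where 201 - 0.5P = 57 + 0.5P. Rearranging, P = 144, hence P* = 144.
Substitute back: Q* = 201 - 0.5(144) = 129.

P* = 144, Q* = 129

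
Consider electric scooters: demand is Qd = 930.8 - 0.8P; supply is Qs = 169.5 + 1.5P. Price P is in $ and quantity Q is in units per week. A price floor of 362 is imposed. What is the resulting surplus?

At P = 362: Qd = 641.2 and Qs = 712.5.
Surplus = Qs - Qd = 712.5 - 641.2 = 71.3.

Surplus = 71.3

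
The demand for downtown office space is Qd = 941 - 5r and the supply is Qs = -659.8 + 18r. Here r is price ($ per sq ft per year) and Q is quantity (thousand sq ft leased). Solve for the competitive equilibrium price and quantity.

Equating demand and supply, 941 - 5r = -659.8 + 18r gives 23r = 1600.8, so r* = 69.6.
Plugging r* into demand: Q* = 941 - 5(69.6) = 593.

r* = 69.6, Q* = 593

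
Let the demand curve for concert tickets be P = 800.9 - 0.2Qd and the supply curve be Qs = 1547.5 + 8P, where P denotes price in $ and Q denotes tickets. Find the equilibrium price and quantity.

Inverting to quantity form: Qd = 4004.5 - 5P.
Set Qd = Qs: 4004.5 - 5P = 1547.5 + 8P, so 2457 = 13P and P* = 189.
Then Q* = 4004.5 - 5(189) = 3059.5.

P* = 189, Q* = 3059.5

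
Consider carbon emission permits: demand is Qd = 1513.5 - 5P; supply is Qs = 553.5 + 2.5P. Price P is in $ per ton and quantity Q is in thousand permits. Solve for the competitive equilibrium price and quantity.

At equilibrium Qd = Qs, so 1513.5 - 5P = 553.5 + 2.5P; collecting terms, 960 = 7.5P and P* = 128.
From the demand curve, Q* = 1513.5 - 5(128) = 873.5.

P* = 128, Q* = 873.5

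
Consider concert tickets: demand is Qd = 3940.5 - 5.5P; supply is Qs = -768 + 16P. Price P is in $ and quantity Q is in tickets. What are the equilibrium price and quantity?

P* = 219, Q* = 2736

The market clears where 3940.5 - 5.5P = -768 + 16P. Rearranging, 21.5P = 4708.5, hence P* = 219.
Plugging P* into demand: Q* = 3940.5 - 5.5(219) = 2736.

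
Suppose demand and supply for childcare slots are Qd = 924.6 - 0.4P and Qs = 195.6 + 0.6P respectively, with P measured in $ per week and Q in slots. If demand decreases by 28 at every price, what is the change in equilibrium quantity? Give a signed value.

At equilibrium Qd = Qs, so 924.6 - 0.4P = 195.6 + 0.6P; collecting terms, 729 = P and P* = 729.
Substitute back: Q* = 924.6 - 0.4(729) = 633.
After the shift, demand is Qd = 896.6 - 0.4P.
Re-solving, P = 701 gives P = 701 and Q = 616.2.
ΔQ = 616.2 - 633 = -16.8.

ΔQ = -16.8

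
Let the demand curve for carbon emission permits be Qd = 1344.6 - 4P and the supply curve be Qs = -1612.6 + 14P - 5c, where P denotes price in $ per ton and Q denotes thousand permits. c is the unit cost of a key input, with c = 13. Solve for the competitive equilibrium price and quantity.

P* = 167.9, Q* = 673

With c = 13, supply is Qs = -1677.6 + 14P.
The market clears where 1344.6 - 4P = -1677.6 + 14P. Rearranging, 18P = 3022.2, hence P* = 167.9.
From the demand curve, Q* = 1344.6 - 4(167.9) = 673.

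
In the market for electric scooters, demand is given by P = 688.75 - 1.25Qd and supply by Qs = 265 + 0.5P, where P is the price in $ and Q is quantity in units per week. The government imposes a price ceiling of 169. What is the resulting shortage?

Solving each curve for Q: Qd = 551 - 0.8P.
Evaluating both curves at the ceiling price 169 gives Qd = 415.8, Qs = 349.5.
Shortage = Qd - Qs = 415.8 - 349.5 = 66.3.

Shortage = 66.3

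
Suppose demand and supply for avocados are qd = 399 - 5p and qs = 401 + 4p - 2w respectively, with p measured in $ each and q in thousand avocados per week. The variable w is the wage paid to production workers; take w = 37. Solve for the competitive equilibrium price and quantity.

p* = 8, q* = 359

With w = 37, supply is qs = 327 + 4p.
Set qd = qs: 399 - 5p = 327 + 4p, so 72 = 9p and p* = 8.
Then q* = 399 - 5(8) = 359.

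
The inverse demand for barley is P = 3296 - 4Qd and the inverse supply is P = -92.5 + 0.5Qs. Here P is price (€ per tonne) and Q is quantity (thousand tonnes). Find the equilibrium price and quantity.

P* = 284, Q* = 753

In direct form, Qd = 824 - 0.25P and Qs = 185 + 2P.
Set Qd = Qs: 824 - 0.25P = 185 + 2P, so 639 = 2.25P and P* = 284.
Plugging P* into demand: Q* = 824 - 0.25(284) = 753.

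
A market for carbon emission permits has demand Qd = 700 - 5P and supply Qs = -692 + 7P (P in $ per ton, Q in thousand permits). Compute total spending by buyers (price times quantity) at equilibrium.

Total spending by buyers = 13920

Set Qd = Qs: 700 - 5P = -692 + 7P, so 1392 = 12P and P* = 116.
From the demand curve, Q* = 700 - 5(116) = 120.
Total spending by buyers = P* × Q* = 116 × 120 = 13920.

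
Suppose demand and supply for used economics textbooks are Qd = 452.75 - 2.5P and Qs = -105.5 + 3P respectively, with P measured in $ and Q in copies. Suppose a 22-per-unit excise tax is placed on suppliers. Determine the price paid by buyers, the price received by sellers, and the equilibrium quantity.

P_b = 113.5, P_s = 91.5, Q = 169

Suppliers keep P_s = P_b - 22 per unit, so supply in terms of the buyer price is Qs = -171.5 + 3P_b.
Equate demand and the shifted supply: 452.75 - 2.5P_b = -171.5 + 3P_b, giving 5.5P_b = 624.25, so P_b = 113.5.
So P_s = 91.5 and the quantity traded is Q = 452.75 - 2.5(113.5) = 169.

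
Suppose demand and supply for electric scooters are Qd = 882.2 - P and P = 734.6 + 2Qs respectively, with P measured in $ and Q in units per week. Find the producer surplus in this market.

Producer surplus = 2420.64

Inverting to quantity form: Qs = -367.3 + 0.5P.
Equating demand and supply, 882.2 - P = -367.3 + 0.5P gives 1.5P = 1249.5, so P* = 833.
From the demand curve, Q* = 882.2 - 833 = 49.2.
Supply choke price (Qs = 0): P = 734.6. Producer surplus = ½ × (833 - 734.6) × 49.2 = 2420.64.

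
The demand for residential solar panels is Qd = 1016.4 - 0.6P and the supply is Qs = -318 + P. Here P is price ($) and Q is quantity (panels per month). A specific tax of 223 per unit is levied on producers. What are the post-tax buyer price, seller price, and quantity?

With a tax of 223 on producers, they supply based on the net price P_s = P_b - 223, so Qs = -541 + P_b.
Set Qd = Qs: 1016.4 - 0.6P_b = -541 + P_b, so 1557.4 = 1.6P_b and P_b = 973.375.
So P_s = 750.375 and the quantity traded is Q = 1016.4 - 0.6(973.375) = 432.375.

P_b = 973.375, P_s = 750.375, Q = 432.375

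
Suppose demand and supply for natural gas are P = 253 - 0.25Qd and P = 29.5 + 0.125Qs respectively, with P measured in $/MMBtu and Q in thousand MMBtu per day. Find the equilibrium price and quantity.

P* = 104, Q* = 596

Inverting to quantity form: Qd = 1012 - 4P and Qs = -236 + 8P.
At equilibrium Qd = Qs, so 1012 - 4P = -236 + 8P; collecting terms, 1248 = 12P and P* = 104.
Plugging P* into demand: Q* = 1012 - 4(104) = 596.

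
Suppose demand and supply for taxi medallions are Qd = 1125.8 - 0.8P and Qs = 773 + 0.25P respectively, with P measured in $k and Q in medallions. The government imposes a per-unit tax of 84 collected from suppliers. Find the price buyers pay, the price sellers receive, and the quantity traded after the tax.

The tax drives a wedge P_b - P_s = 84. Substituting P_s = P_b - 84 into supply: Qs = 752 + 0.25P_b.
Equate demand and the shifted supply: 1125.8 - 0.8P_b = 752 + 0.25P_b, giving 1.05P_b = 373.8, so P_b = 356.
So P_s = 272 and the quantity traded is Q = 1125.8 - 0.8(356) = 841.

P_b = 356, P_s = 272, Q = 841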